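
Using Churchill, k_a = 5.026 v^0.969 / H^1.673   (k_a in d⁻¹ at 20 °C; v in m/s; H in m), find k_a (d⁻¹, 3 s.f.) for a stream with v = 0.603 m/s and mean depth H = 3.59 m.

k_a = 5.026 × 0.603^0.969 / 3.59^1.673 = 5.026 × 0.6125 / 8.485 = 0.3628 d⁻¹.

k_a ≈ 0.363 d⁻¹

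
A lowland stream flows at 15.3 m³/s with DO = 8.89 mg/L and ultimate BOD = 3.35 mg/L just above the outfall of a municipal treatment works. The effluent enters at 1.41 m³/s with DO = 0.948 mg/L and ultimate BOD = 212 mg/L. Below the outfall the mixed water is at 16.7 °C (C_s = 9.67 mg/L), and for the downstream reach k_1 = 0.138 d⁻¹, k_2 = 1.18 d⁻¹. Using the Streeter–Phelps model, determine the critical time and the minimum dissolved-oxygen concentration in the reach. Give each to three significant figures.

Mixed DO = (15.3×8.89 + 1.41×0.948)/(15.3+1.41) = 137.4/16.71 = 8.220 mg/L.
Mixed L₀ = (15.3×3.35 + 1.41×212)/(16.71) = 350.2/16.71 = 20.96 mg/L.
Initial deficit D₀ = C_s − DO₀ = 9.67 − 8.220 = 1.450 mg/L.
t_c = (1/1.042) ln[(1.18/0.138)(1 − 1.450×1.042/(0.138×20.96))] = 0.9597 × ln(4.083) = 1.350 d.
D_c = (0.138/1.18) × 20.96 × e^(−0.138×1.350) = 0.1169 × 20.96 × 0.8300 = 2.034 mg/L.
Minimum DO = 9.67 − 2.034 = 7.636 mg/L.

t_c ≈ 1.35 d; minimum DO ≈ 7.64 mg/L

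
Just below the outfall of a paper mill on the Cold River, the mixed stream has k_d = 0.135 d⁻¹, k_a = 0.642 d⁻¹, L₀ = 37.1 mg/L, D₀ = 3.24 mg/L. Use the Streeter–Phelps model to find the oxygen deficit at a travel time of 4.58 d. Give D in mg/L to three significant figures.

k_d L₀/(k_a−k_d) = 0.135×37.1/(0.642−0.135) = 5.009/0.5070 = 9.879 mg/L.
e^(−k_d t) = e^(−0.135×4.580) = 0.5389; e^(−k_a t) = e^(−0.642×4.580) = 0.05285.
D = 9.879 × (0.5389 − 0.05285) + 3.24 × 0.05285 = 4.801 + 0.1712 = 4.972 mg/L.

D ≈ 4.97 mg/L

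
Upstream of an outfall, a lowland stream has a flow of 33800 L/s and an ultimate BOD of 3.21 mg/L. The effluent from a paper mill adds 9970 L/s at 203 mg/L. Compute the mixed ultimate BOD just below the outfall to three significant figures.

48.7 mg/L

Flow-weighted mixing: C = (Q_r C_r + Q_w C_w)/(Q_r + Q_w)
= (33800×3.21 + 9970×203)/(33800 + 9970) = 2.132×10^6/43770 = 48.72 mg/L.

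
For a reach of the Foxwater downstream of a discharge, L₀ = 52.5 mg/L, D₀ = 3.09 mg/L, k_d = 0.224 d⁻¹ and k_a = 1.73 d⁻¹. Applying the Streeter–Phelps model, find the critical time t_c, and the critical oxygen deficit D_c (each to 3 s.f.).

At the critical point dD/dt = 0, so k_d L₀ e^(−k_d t) = k_a D. Substituting D(t) from the Streeter–Phelps equation and solving for t gives
t_c = ln[(k_a/k_d)(1 − D₀(k_a−k_d)/(k_d L₀))] / (k_a−k_d).
Here k_a−k_d = 1.506 d⁻¹ and 1 − D₀(k_a−k_d)/(k_d L₀) = 1 − 3.09×1.506/(0.224×52.5) = 0.6043, so
t_c = ln(7.723 × 0.6043) / 1.506 = 1.541 / 1.506 = 1.023 d.
D_c = (k_d/k_a) L₀ e^(−k_d t_c) = (0.224/1.73) × 52.5 × e^(−0.224×1.023) = 0.1295 × 52.5 × 0.7952 = 5.406 mg/L.

t_c ≈ 1.02 d; D_c ≈ 5.41 mg/L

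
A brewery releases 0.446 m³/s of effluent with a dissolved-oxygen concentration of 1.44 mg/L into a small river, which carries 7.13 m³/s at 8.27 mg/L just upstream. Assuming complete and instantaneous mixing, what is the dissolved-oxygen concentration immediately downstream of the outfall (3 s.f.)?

7.87 mg/L

Flow-weighted mixing: C = (Q_r C_r + Q_w C_w)/(Q_r + Q_w)
= (7.13×8.27 + 0.446×1.44)/(7.13 + 0.446) = 59.61/7.576 = 7.868 mg/L.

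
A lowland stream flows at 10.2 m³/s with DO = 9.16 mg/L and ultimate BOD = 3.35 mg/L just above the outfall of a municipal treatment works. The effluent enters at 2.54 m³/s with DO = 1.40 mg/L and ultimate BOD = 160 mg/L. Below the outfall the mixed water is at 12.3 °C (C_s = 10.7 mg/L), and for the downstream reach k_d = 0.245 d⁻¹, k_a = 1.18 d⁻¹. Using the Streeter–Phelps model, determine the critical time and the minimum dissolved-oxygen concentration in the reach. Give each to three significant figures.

t_c ≈ 1.24 d; minimum DO ≈ 5.40 mg/L

Mixed DO = (10.2×9.16 + 2.54×1.40)/(10.2+2.54) = 96.99/12.74 = 7.613 mg/L.
Mixed L₀ = (10.2×3.35 + 2.54×160)/(12.74) = 440.6/12.74 = 34.58 mg/L.
Initial deficit D₀ = C_s − DO₀ = 10.7 − 7.613 = 3.087 mg/L.
t_c = (1/0.9350) ln[(1.18/0.245)(1 − 3.087×0.9350/(0.245×34.58))] = 1.070 × ln(3.175) = 1.236 d.
D_c = (0.245/1.18) × 34.58 × e^(−0.245×1.236) = 0.2076 × 34.58 × 0.7388 = 5.304 mg/L.
Minimum DO = 10.7 − 5.304 = 5.396 mg/L.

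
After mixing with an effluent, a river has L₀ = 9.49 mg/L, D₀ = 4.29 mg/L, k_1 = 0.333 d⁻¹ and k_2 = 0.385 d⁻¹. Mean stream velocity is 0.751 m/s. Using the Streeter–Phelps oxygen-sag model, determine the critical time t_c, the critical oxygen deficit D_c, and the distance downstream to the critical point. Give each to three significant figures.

t_c = [1/(k_2−k_1)] ln[(k_2/k_1)(1 − D₀(k_2−k_1)/(k_1 L₀))]
= [1/(0.385−0.333)] ln[(0.385/0.333)(1 − 4.29×0.05200/(0.333×9.49))]
= (1/0.05200) ln[1.156 × 0.9294] = 19.23 × ln(1.075) = 19.23 × 0.07189 = 1.383 d.
D_c = (k_1/k_2) L₀ e^(−k_1 t_c) = (0.333/0.385) × 9.49 × e^(−0.333×1.383) = 0.8649 × 9.49 × 0.6310 = 5.180 mg/L.
x_c = v t_c = 0.751 m/s × 1.383 d × 86400 s/d = 89710 m ≈ 89.7 km.

t_c ≈ 1.38 d; D_c ≈ 5.18 mg/L; x_c ≈ 89.7 km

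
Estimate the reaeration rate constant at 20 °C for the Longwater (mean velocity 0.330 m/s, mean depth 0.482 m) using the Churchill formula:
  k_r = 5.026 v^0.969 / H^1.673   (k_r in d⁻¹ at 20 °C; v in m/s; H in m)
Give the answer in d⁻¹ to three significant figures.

k_r = 5.026 × 0.330^0.969 / 0.482^1.673 = 5.026 × 0.3415 / 0.2949 = 5.820 d⁻¹.

k_r ≈ 5.82 d⁻¹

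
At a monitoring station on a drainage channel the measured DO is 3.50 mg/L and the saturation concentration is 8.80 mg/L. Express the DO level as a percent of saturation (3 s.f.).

% saturation = C/C_s × 100 = 3.50/8.80 × 100 = 39.8 %.

39.8 % saturation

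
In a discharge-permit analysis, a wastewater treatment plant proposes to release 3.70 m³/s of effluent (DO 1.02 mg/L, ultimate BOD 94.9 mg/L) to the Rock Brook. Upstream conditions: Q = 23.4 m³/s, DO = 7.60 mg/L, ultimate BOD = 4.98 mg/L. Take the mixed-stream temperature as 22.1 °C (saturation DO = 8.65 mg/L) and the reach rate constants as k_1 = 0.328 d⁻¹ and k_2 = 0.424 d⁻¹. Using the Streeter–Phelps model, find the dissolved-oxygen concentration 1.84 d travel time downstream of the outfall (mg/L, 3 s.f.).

Mixed DO = (23.4×7.60 + 3.70×1.02)/(23.4+3.70) = 181.6/27.10 = 6.702 mg/L.
Mixed L₀ = (23.4×4.98 + 3.70×94.9)/(27.10) = 467.7/27.10 = 17.26 mg/L.
Initial deficit D₀ = C_s − DO₀ = 8.65 − 6.702 = 1.948 mg/L.
D(1.84) = [0.328×17.26/(0.424−0.328)](e^(−0.328×1.84) − e^(−0.424×1.84)) + 1.948 e^(−0.424×1.84)
= 58.96 × (0.5469 − 0.4583) + 1.948 × 0.4583 = 6.114 mg/L.
DO = 8.65 − 6.114 = 2.536 mg/L.

DO ≈ 2.54 mg/L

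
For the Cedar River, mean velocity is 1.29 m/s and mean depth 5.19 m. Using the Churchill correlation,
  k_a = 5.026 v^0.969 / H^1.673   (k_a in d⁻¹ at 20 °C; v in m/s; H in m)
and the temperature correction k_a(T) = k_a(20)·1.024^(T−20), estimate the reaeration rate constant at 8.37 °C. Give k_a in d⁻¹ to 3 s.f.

k_a ≈ 0.311 d⁻¹

k_a(20) = 5.026 × 1.29^0.969 / 5.19^1.673 = 5.026 × 1.280 / 15.72 = 0.4092 d⁻¹.
k_a(8.37) = 0.4092 × 1.024^(8.37−20) = 0.4092 × 0.7589 = 0.3105 d⁻¹.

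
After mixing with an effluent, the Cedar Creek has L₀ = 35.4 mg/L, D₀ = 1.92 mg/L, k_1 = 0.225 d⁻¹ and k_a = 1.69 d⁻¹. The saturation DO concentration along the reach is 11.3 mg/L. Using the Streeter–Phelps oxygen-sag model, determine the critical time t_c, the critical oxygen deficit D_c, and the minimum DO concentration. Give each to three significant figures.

t_c = [1/(k_a−k_1)] ln[(k_a/k_1)(1 − D₀(k_a−k_1)/(k_1 L₀))]
= [1/(1.69−0.225)] ln[(1.69/0.225)(1 − 1.92×1.465/(0.225×35.4))]
= (1/1.465) ln[7.511 × 0.6469] = 0.6826 × ln(4.859) = 0.6826 × 1.581 = 1.079 d.
L(t_c) = L₀ e^(−k_1 t_c) = 35.4 × 0.7844 = 27.77 mg/L, and at the critical point k_a D_c = k_1 L, so D_c = (0.225/1.69) × 27.77 = 3.697 mg/L.
Minimum DO = C_s − D_c = 11.3 − 3.697 = 7.603 mg/L.

t_c ≈ 1.08 d; D_c ≈ 3.70 mg/L; min DO ≈ 7.60 mg/L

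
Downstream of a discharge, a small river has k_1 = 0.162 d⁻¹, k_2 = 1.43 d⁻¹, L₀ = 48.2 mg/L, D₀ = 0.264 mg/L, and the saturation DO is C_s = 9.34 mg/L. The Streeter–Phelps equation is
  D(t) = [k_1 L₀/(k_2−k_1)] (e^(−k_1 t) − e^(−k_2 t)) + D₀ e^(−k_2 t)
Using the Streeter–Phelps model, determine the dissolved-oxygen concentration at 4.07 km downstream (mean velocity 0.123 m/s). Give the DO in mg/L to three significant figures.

DO ≈ 6.96 mg/L

Travel time t = x/v = 4.07 km / (0.123 m/s) = 4070 m / 0.123 m/s = 33090 s = 0.3830 d.
k_1 L₀/(k_2−k_1) = 0.162×48.2/(1.43−0.162) = 7.808/1.268 = 6.158 mg/L.
e^(−k_1 t) = e^(−0.162×0.3830) = 0.9398; e^(−k_2 t) = e^(−1.43×0.3830) = 0.5783.
D = 6.158 × (0.9398 − 0.5783) + 0.264 × 0.5783 = 2.226 + 0.1527 = 2.379 mg/L.
DO = C_s − D = 9.34 − 2.379 = 6.961 mg/L.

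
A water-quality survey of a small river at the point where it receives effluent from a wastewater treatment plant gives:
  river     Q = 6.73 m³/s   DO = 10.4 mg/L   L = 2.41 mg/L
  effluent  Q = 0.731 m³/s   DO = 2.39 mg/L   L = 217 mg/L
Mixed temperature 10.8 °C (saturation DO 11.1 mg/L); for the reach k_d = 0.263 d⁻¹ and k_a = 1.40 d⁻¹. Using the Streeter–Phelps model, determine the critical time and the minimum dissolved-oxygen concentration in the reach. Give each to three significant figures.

t_c ≈ 1.19 d; minimum DO ≈ 7.88 mg/L

Mixed DO = (6.73×10.4 + 0.731×2.39)/(6.73+0.731) = 71.74/7.461 = 9.615 mg/L.
Mixed L₀ = (6.73×2.41 + 0.731×217)/(7.461) = 174.8/7.461 = 23.43 mg/L.
Initial deficit D₀ = C_s − DO₀ = 11.1 − 9.615 = 1.485 mg/L.
t_c = (1/1.137) ln[(1.40/0.263)(1 − 1.485×1.137/(0.263×23.43))] = 0.8795 × ln(3.865) = 1.189 d.
D_c = (0.263/1.40) × 23.43 × e^(−0.263×1.189) = 0.1879 × 23.43 × 0.7314 = 3.220 mg/L.
Minimum DO = 11.1 − 3.220 = 7.880 mg/L.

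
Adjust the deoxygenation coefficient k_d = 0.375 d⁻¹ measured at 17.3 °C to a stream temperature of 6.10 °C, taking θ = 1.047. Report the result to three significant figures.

k_d(T₂) = k_d(T₁) · θ^(T₂−T₁) = 0.375 × 1.047^(6.10−17.3)
= 0.375 × 1.047^-11.2 = 0.375 × 0.5979 = 0.2242 d⁻¹.

k_d ≈ 0.224 d⁻¹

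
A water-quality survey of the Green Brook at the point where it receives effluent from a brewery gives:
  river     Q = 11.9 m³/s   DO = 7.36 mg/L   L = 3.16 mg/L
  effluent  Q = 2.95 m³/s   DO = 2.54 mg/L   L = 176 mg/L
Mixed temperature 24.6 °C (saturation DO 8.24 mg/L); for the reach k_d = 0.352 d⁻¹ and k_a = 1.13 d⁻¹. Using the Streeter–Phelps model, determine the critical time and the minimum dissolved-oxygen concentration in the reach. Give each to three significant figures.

Mixed DO = (11.9×7.36 + 2.95×2.54)/(11.9+2.95) = 95.08/14.85 = 6.402 mg/L.
Mixed L₀ = (11.9×3.16 + 2.95×176)/(14.85) = 556.8/14.85 = 37.50 mg/L.
Initial deficit D₀ = C_s − DO₀ = 8.24 − 6.402 = 1.838 mg/L.
t_c = (1/0.7780) ln[(1.13/0.352)(1 − 1.838×0.7780/(0.352×37.50))] = 1.285 × ln(2.863) = 1.352 d.
D_c = (0.352/1.13) × 37.50 × e^(−0.352×1.352) = 0.3115 × 37.50 × 0.6214 = 7.258 mg/L.
Minimum DO = 8.24 − 7.258 = 0.9825 mg/L.

t_c ≈ 1.35 d; minimum DO ≈ 0.982 mg/L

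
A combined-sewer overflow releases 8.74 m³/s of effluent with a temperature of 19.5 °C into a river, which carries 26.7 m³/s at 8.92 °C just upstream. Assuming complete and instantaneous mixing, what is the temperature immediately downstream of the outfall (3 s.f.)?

11.5 °C

Flow-weighted mixing: C = (Q_r C_r + Q_w C_w)/(Q_r + Q_w)
= (26.7×8.92 + 8.74×19.5)/(26.7 + 8.74) = 408.6/35.44 = 11.53 °C.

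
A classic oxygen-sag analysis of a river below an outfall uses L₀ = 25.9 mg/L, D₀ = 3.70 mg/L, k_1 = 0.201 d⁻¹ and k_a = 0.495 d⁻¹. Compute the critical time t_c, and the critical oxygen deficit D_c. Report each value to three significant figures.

t_c ≈ 2.27 d; D_c ≈ 6.67 mg/L

With k_a/k_1 = 2.463 and 1 − D₀(k_a−k_1)/(k_1 L₀) = 0.7910,
t_c = ln(2.463 × 0.7910) / (0.495 − 0.201) = ln(1.948) / 0.2940 = 0.6669/0.2940 = 2.268 d.
L(t_c) = L₀ e^(−k_1 t_c) = 25.9 × 0.6339 = 16.42 mg/L, and at the critical point k_a D_c = k_1 L, so D_c = (0.201/0.495) × 16.42 = 6.666 mg/L.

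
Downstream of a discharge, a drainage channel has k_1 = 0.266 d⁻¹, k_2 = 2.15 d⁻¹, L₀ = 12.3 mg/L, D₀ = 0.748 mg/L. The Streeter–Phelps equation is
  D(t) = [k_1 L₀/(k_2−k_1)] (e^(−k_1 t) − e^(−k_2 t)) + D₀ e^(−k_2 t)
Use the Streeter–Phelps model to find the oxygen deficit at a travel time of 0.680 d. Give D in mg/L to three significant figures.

k_1 L₀/(k_2−k_1) = 0.266×12.3/(2.15−0.266) = 3.272/1.884 = 1.737 mg/L.
e^(−k_1 t) = e^(−0.266×0.6800) = 0.8345; e^(−k_2 t) = e^(−2.15×0.6800) = 0.2318.
D = 1.737 × (0.8345 − 0.2318) + 0.748 × 0.2318 = 1.047 + 0.1734 = 1.220 mg/L.

D ≈ 1.22 mg/L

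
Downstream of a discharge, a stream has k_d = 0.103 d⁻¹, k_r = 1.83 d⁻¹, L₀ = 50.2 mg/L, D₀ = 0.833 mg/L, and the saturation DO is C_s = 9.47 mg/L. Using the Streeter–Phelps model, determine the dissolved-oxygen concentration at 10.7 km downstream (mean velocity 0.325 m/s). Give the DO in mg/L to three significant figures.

Travel time t = x/v = 10.7 km / (0.325 m/s) = 10700 m / 0.325 m/s = 32920 s = 0.3811 d.
k_d L₀/(k_r−k_d) = 0.103×50.2/(1.83−0.103) = 5.171/1.727 = 2.994 mg/L.
e^(−k_d t) = e^(−0.103×0.3811) = 0.9615; e^(−k_r t) = e^(−1.83×0.3811) = 0.4979.
D = 2.994 × (0.9615 − 0.4979) + 0.833 × 0.4979 = 1.388 + 0.4148 = 1.803 mg/L.
DO = C_s − D = 9.47 − 1.803 = 7.667 mg/L.

DO ≈ 7.67 mg/L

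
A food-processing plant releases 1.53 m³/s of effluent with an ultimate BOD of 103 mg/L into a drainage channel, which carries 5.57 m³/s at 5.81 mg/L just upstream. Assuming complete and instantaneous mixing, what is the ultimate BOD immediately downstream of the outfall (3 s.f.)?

Flow-weighted mixing: C = (Q_r C_r + Q_w C_w)/(Q_r + Q_w)
= (5.57×5.81 + 1.53×103)/(5.57 + 1.53) = 190.0/7.100 = 26.75 mg/L.

26.8 mg/L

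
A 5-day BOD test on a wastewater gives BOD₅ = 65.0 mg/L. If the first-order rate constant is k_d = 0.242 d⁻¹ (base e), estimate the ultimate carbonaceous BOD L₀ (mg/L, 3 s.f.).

L₀ ≈ 92.6 mg/L

BOD₅ = L₀(1 − e^(−5k_d)) ⇒ L₀ = BOD₅ / (1 − e^(−5×0.242))
= 65.0 / (1 − 0.2982) = 65.0 / 0.7018 = 92.62 mg/L.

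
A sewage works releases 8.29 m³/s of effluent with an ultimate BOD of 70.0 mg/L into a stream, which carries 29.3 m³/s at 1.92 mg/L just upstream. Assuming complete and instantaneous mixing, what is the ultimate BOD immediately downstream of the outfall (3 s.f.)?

Flow-weighted mixing: C = (Q_r C_r + Q_w C_w)/(Q_r + Q_w)
= (29.3×1.92 + 8.29×70.0)/(29.3 + 8.29) = 636.6/37.59 = 16.93 mg/L.

16.9 mg/L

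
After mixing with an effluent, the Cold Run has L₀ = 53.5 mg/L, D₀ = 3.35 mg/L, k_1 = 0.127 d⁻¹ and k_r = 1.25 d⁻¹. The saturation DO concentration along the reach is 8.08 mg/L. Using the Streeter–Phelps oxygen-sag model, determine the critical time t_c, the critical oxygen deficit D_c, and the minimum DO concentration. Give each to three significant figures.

t_c ≈ 1.32 d; D_c ≈ 4.60 mg/L; min DO ≈ 3.48 mg/L

t_c = [1/(k_r−k_1)] ln[(k_r/k_1)(1 − D₀(k_r−k_1)/(k_1 L₀))]
= [1/(1.25−0.127)] ln[(1.25/0.127)(1 − 3.35×1.123/(0.127×53.5))]
= (1/1.123) ln[9.843 × 0.4463] = 0.8905 × ln(4.393) = 0.8905 × 1.480 = 1.318 d.
D_c = (k_1/k_r) L₀ e^(−k_1 t_c) = (0.127/1.25) × 53.5 × e^(−0.127×1.318) = 0.1016 × 53.5 × 0.8459 = 4.598 mg/L.
Minimum DO = C_s − D_c = 8.08 − 4.598 = 3.482 mg/L.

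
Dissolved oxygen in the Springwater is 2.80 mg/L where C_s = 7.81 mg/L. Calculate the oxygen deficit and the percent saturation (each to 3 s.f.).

D = C_s − C = 7.81 − 2.80 = 5.01 mg/L.
% saturation = 2.80/7.81 × 100 = 35.9 %.

D ≈ 5.01 mg/L; 35.9 % saturation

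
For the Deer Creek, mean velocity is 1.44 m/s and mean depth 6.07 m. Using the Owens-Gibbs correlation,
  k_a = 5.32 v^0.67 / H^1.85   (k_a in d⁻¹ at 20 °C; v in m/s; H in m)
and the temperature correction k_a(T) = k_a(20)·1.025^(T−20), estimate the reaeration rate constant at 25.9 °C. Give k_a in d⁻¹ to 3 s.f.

k_a(20) = 5.32 × 1.44^0.67 / 6.07^1.85 = 5.32 × 1.277 / 28.11 = 0.2416 d⁻¹.
k_a(25.9) = 0.2416 × 1.025^(25.9−20) = 0.2416 × 1.157 = 0.2795 d⁻¹.

k_a ≈ 0.280 d⁻¹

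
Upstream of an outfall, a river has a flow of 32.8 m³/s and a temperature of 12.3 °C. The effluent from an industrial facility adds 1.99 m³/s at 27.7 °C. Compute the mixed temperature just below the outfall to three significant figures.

Flow-weighted mixing: C = (Q_r C_r + Q_w C_w)/(Q_r + Q_w)
= (32.8×12.3 + 1.99×27.7)/(32.8 + 1.99) = 458.6/34.79 = 13.18 °C.

13.2 °C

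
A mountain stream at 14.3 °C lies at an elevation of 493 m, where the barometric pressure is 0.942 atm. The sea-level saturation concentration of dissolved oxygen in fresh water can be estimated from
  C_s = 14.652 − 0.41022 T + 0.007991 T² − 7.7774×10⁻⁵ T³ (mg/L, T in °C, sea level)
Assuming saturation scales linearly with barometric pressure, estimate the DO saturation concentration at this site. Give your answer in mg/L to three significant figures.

At sea level: C_s = 14.652 − 0.41022×14.3 + 0.007991×14.3² − 7.7774×10⁻⁵×14.3³ = 10.19 mg/L.
Pressure correction: C_s' = 10.19 × 0.942 = 9.601 mg/L.

C_s ≈ 9.60 mg/L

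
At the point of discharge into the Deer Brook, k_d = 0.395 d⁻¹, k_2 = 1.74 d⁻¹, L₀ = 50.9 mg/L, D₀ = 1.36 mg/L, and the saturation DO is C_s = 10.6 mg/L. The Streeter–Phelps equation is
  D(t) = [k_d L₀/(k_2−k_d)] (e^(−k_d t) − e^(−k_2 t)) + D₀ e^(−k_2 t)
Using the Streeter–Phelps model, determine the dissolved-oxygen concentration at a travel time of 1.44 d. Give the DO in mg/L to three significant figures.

DO ≈ 3.25 mg/L

k_d L₀/(k_2−k_d) = 0.395×50.9/(1.74−0.395) = 20.11/1.345 = 14.95 mg/L.
e^(−k_d t) = e^(−0.395×1.440) = 0.5662; e^(−k_2 t) = e^(−1.74×1.440) = 0.08163.
D = 14.95 × (0.5662 − 0.08163) + 1.36 × 0.08163 = 7.244 + 0.1110 = 7.355 mg/L.
DO = C_s − D = 10.6 − 7.355 = 3.245 mg/L.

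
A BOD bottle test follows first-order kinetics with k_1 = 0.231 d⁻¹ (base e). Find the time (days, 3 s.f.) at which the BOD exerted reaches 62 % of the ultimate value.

t ≈ 4.19 d

y/L₀ = 1 − e^(−k_1 t) = 0.62 ⇒ e^(−k_1 t) = 0.380
t = −ln(0.380) / 0.231 = 0.9676 / 0.231 = 4.189 d.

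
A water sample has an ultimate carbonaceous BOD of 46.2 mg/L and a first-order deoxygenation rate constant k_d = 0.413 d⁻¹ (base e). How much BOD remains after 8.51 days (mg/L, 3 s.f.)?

L ≈ 1.37 mg/L

L_t = L₀ e^(−k_d t) = 46.2 × e^(−0.413×8.51) = 46.2 × 0.02976 = 1.375 mg/L.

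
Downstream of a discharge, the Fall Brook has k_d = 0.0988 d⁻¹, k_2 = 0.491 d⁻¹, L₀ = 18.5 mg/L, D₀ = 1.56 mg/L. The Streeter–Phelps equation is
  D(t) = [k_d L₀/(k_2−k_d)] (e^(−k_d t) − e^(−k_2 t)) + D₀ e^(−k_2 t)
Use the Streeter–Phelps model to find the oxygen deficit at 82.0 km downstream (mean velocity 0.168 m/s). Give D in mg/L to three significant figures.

D ≈ 2.47 mg/L

Travel time t = x/v = 82.0 km / (0.168 m/s) = 82000 m / 0.168 m/s = 488100 s = 5.649 d.
k_d L₀/(k_2−k_d) = 0.0988×18.5/(0.491−0.0988) = 1.828/0.3922 = 4.660 mg/L.
e^(−k_d t) = e^(−0.0988×5.649) = 0.5723; e^(−k_2 t) = e^(−0.491×5.649) = 0.06243.
D = 4.660 × (0.5723 − 0.06243) + 1.56 × 0.06243 = 2.376 + 0.09738 = 2.473 mg/L.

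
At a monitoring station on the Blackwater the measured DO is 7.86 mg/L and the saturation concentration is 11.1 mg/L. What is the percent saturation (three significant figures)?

70.8 % saturation

% saturation = C/C_s × 100 = 7.86/11.1 × 100 = 70.8 %.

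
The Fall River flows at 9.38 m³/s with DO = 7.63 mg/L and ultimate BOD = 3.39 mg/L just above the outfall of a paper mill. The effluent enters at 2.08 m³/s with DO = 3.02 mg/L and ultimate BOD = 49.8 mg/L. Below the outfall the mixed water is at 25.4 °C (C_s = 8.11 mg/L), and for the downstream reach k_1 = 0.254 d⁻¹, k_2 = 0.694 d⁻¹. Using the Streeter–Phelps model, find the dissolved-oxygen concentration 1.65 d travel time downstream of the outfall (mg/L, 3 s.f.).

DO ≈ 5.38 mg/L

Mixed DO = (9.38×7.63 + 2.08×3.02)/(9.38+2.08) = 77.85/11.46 = 6.793 mg/L.
Mixed L₀ = (9.38×3.39 + 2.08×49.8)/(11.46) = 135.4/11.46 = 11.81 mg/L.
Initial deficit D₀ = C_s − DO₀ = 8.11 − 6.793 = 1.317 mg/L.
D(1.65) = [0.254×11.81/(0.694−0.254)](e^(−0.254×1.65) − e^(−0.694×1.65)) + 1.317 e^(−0.694×1.65)
= 6.820 × (0.6576 − 0.3182) + 1.317 × 0.3182 = 2.734 mg/L.
DO = 8.11 − 2.734 = 5.376 mg/L.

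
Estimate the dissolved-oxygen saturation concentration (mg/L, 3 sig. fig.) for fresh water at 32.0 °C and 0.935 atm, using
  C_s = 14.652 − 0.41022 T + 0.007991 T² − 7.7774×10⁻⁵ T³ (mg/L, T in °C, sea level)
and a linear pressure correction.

C_s ≈ 6.69 mg/L

At sea level: C_s = 14.652 − 0.41022×32.0 + 0.007991×32.0² − 7.7774×10⁻⁵×32.0³ = 7.159 mg/L.
Pressure correction: C_s' = 7.159 × 0.935 = 6.694 mg/L.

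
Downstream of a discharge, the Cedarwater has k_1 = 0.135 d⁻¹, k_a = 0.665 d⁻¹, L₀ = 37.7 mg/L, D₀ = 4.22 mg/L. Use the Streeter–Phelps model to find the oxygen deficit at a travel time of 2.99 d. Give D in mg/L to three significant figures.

D ≈ 5.68 mg/L

k_1 L₀/(k_a−k_1) = 0.135×37.7/(0.665−0.135) = 5.090/0.5300 = 9.603 mg/L.
e^(−k_1 t) = e^(−0.135×2.990) = 0.6679; e^(−k_a t) = e^(−0.665×2.990) = 0.1369.
D = 9.603 × (0.6679 − 0.1369) + 4.22 × 0.1369 = 5.099 + 0.5778 = 5.676 mg/L.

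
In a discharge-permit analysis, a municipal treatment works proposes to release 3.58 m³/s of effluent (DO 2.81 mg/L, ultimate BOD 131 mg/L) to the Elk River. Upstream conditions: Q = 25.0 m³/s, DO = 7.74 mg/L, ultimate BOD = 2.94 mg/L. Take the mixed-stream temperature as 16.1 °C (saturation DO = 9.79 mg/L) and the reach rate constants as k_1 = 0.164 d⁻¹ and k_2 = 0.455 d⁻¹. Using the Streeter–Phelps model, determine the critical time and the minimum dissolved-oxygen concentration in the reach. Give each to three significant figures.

Mixed DO = (25.0×7.74 + 3.58×2.81)/(25.0+3.58) = 203.6/28.58 = 7.122 mg/L.
Mixed L₀ = (25.0×2.94 + 3.58×131)/(28.58) = 542.5/28.58 = 18.98 mg/L.
Initial deficit D₀ = C_s − DO₀ = 9.79 − 7.122 = 2.668 mg/L.
t_c = (1/0.2910) ln[(0.455/0.164)(1 − 2.668×0.2910/(0.164×18.98))] = 3.436 × ln(2.083) = 2.521 d.
D_c = (0.164/0.455) × 18.98 × e^(−0.164×2.521) = 0.3604 × 18.98 × 0.6614 = 4.525 mg/L.
Minimum DO = 9.79 − 4.525 = 5.265 mg/L.

t_c ≈ 2.52 d; minimum DO ≈ 5.27 mg/L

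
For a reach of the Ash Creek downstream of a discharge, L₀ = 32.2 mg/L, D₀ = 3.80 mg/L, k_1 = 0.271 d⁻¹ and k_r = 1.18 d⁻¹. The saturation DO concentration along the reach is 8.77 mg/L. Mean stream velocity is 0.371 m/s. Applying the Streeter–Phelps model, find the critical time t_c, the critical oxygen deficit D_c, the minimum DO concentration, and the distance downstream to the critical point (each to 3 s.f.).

At the critical point dD/dt = 0, so k_1 L₀ e^(−k_1 t) = k_r D. Substituting D(t) from the Streeter–Phelps equation and solving for t gives
t_c = ln[(k_r/k_1)(1 − D₀(k_r−k_1)/(k_1 L₀))] / (k_r−k_1).
Here k_r−k_1 = 0.9090 d⁻¹ and 1 − D₀(k_r−k_1)/(k_1 L₀) = 1 − 3.80×0.9090/(0.271×32.2) = 0.6042, so
t_c = ln(4.354 × 0.6042) / 0.9090 = 0.9672 / 0.9090 = 1.064 d.
D_c = (k_1/k_r) L₀ e^(−k_1 t_c) = (0.271/1.18) × 32.2 × e^(−0.271×1.064) = 0.2297 × 32.2 × 0.7495 = 5.543 mg/L.
Minimum DO = C_s − D_c = 8.77 − 5.543 = 3.227 mg/L.
x_c = v t_c = 0.371 m/s × 1.064 d × 86400 s/d = 34110 m ≈ 34.1 km.

t_c ≈ 1.06 d; D_c ≈ 5.54 mg/L; min DO ≈ 3.23 mg/L; x_c ≈ 34.1 km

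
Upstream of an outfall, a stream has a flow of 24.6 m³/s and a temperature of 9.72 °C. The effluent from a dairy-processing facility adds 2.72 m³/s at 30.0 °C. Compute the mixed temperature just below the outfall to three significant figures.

11.7 °C

Flow-weighted mixing: C = (Q_r C_r + Q_w C_w)/(Q_r + Q_w)
= (24.6×9.72 + 2.72×30.0)/(24.6 + 2.72) = 320.7/27.32 = 11.74 °C.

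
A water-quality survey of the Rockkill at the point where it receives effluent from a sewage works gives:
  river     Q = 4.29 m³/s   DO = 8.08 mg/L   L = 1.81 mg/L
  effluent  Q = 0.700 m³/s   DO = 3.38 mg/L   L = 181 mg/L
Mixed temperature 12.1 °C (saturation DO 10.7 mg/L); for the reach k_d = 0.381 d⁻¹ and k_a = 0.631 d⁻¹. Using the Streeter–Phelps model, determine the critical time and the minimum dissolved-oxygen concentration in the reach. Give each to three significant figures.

Mixed DO = (4.29×8.08 + 0.700×3.38)/(4.29+0.700) = 37.03/4.990 = 7.421 mg/L.
Mixed L₀ = (4.29×1.81 + 0.700×181)/(4.990) = 134.5/4.990 = 26.95 mg/L.
Initial deficit D₀ = C_s − DO₀ = 10.7 − 7.421 = 3.279 mg/L.
t_c = (1/0.2500) ln[(0.631/0.381)(1 − 3.279×0.2500/(0.381×26.95))] = 4.000 × ln(1.524) = 1.685 d.
D_c = (0.381/0.631) × 26.95 × e^(−0.381×1.685) = 0.6038 × 26.95 × 0.5262 = 8.562 mg/L.
Minimum DO = 10.7 − 8.562 = 2.138 mg/L.

t_c ≈ 1.69 d; minimum DO ≈ 2.14 mg/L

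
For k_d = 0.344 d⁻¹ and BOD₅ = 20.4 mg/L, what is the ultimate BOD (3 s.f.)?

BOD₅ = L₀(1 − e^(−5k_d)) ⇒ L₀ = BOD₅ / (1 − e^(−5×0.344))
= 20.4 / (1 − 0.1791) = 20.4 / 0.8209 = 24.85 mg/L.

L₀ ≈ 24.8 mg/L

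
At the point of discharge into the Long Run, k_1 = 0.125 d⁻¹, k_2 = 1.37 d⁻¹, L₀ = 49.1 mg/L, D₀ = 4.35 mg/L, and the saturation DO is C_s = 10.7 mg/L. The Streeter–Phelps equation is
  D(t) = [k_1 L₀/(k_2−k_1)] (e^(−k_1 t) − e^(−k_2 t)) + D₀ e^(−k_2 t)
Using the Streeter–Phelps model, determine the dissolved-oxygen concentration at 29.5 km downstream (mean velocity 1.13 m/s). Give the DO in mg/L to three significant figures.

Travel time t = x/v = 29.5 km / (1.13 m/s) = 29500 m / 1.13 m/s = 26110 s = 0.3022 d.
k_1 L₀/(k_2−k_1) = 0.125×49.1/(1.37−0.125) = 6.138/1.245 = 4.930 mg/L.
e^(−k_1 t) = e^(−0.125×0.3022) = 0.9629; e^(−k_2 t) = e^(−1.37×0.3022) = 0.6610.
D = 4.930 × (0.9629 − 0.6610) + 4.35 × 0.6610 = 1.488 + 2.875 = 4.364 mg/L.
DO = C_s − D = 10.7 − 4.364 = 6.336 mg/L.

DO ≈ 6.34 mg/L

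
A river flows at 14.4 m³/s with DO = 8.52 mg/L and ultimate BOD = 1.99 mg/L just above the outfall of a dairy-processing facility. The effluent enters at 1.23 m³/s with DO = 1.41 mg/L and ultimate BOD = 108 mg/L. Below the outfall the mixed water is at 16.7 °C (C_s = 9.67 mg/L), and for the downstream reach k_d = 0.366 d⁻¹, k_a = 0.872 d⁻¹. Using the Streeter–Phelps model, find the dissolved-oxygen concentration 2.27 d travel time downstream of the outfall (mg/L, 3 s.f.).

Mixed DO = (14.4×8.52 + 1.23×1.41)/(14.4+1.23) = 124.4/15.63 = 7.960 mg/L.
Mixed L₀ = (14.4×1.99 + 1.23×108)/(15.63) = 161.5/15.63 = 10.33 mg/L.
Initial deficit D₀ = C_s − DO₀ = 9.67 − 7.960 = 1.710 mg/L.
D(2.27) = [0.366×10.33/(0.872−0.366)](e^(−0.366×2.27) − e^(−0.872×2.27)) + 1.710 e^(−0.872×2.27)
= 7.474 × (0.4357 − 0.1381) + 1.710 × 0.1381 = 2.460 mg/L.
DO = 9.67 − 2.460 = 7.210 mg/L.

DO ≈ 7.21 mg/L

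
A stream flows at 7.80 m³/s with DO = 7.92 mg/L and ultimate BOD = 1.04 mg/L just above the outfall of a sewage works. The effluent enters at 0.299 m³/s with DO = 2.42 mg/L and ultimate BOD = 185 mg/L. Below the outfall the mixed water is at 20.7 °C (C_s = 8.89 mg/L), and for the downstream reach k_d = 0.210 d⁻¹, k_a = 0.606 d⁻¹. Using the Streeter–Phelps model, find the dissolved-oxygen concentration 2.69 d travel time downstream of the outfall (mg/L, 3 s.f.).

Mixed DO = (7.80×7.92 + 0.299×2.42)/(7.80+0.299) = 62.50/8.099 = 7.717 mg/L.
Mixed L₀ = (7.80×1.04 + 0.299×185)/(8.099) = 63.43/8.099 = 7.831 mg/L.
Initial deficit D₀ = C_s − DO₀ = 8.89 − 7.717 = 1.173 mg/L.
D(2.69) = [0.210×7.831/(0.606−0.210)](e^(−0.210×2.69) − e^(−0.606×2.69)) + 1.173 e^(−0.606×2.69)
= 4.153 × (0.5684 − 0.1959) + 1.173 × 0.1959 = 1.777 mg/L.
DO = 8.89 − 1.777 = 7.113 mg/L.

DO ≈ 7.11 mg/L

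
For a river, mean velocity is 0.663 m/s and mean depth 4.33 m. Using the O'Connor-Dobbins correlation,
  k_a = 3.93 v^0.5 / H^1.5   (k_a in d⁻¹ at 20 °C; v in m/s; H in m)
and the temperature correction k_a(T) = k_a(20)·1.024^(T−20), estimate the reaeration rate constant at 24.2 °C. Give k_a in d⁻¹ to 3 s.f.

k_a ≈ 0.392 d⁻¹

k_a(20) = 3.93 × 0.663^0.5 / 4.33^1.5 = 3.93 × 0.8142 / 9.010 = 0.3552 d⁻¹.
k_a(24.2) = 0.3552 × 1.024^(24.2−20) = 0.3552 × 1.105 = 0.3924 d⁻¹.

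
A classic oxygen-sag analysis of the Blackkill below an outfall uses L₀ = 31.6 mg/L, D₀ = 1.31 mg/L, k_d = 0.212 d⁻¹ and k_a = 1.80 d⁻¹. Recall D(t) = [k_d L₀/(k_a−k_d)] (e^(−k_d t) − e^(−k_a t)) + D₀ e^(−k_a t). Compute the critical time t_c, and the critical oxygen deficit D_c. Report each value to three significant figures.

t_c ≈ 1.11 d; D_c ≈ 2.94 mg/L

t_c = [1/(k_a−k_d)] ln[(k_a/k_d)(1 − D₀(k_a−k_d)/(k_d L₀))]
= [1/(1.80−0.212)] ln[(1.80/0.212)(1 − 1.31×1.588/(0.212×31.6))]
= (1/1.588) ln[8.491 × 0.6895] = 0.6297 × ln(5.854) = 0.6297 × 1.767 = 1.113 d.
L(t_c) = L₀ e^(−k_d t_c) = 31.6 × 0.7898 = 24.96 mg/L, and at the critical point k_a D_c = k_d L, so D_c = (0.212/1.80) × 24.96 = 2.940 mg/L.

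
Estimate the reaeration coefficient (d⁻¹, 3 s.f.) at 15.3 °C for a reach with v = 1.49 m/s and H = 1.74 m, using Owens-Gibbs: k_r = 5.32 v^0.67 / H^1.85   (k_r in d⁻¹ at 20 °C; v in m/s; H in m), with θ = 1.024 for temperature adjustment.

k_r(20) = 5.32 × 1.49^0.67 / 1.74^1.85 = 5.32 × 1.306 / 2.786 = 2.494 d⁻¹.
k_r(15.3) = 2.494 × 1.024^(15.3−20) = 2.494 × 0.8945 = 2.231 d⁻¹.

k_r ≈ 2.23 d⁻¹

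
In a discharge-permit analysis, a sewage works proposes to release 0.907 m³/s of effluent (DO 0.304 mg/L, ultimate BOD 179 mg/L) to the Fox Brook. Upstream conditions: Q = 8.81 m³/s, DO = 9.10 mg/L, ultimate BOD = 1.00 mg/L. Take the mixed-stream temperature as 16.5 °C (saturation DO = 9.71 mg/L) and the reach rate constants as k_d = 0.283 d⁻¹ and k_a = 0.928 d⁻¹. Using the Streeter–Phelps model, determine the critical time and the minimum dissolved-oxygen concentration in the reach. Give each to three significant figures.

Mixed DO = (8.81×9.10 + 0.907×0.304)/(8.81+0.907) = 80.45/9.717 = 8.279 mg/L.
Mixed L₀ = (8.81×1.00 + 0.907×179)/(9.717) = 171.2/9.717 = 17.61 mg/L.
Initial deficit D₀ = C_s − DO₀ = 9.71 − 8.279 = 1.431 mg/L.
t_c = (1/0.6450) ln[(0.928/0.283)(1 − 1.431×0.6450/(0.283×17.61))] = 1.550 × ln(2.672) = 1.524 d.
D_c = (0.283/0.928) × 17.61 × e^(−0.283×1.524) = 0.3050 × 17.61 × 0.6497 = 3.490 mg/L.
Minimum DO = 9.71 − 3.490 = 6.220 mg/L.

t_c ≈ 1.52 d; minimum DO ≈ 6.22 mg/L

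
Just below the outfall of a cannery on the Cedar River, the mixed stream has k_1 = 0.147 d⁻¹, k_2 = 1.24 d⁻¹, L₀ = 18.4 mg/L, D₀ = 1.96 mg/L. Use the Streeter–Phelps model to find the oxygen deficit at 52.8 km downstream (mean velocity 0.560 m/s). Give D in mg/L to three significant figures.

D ≈ 1.97 mg/L

Travel time t = x/v = 52.8 km / (0.560 m/s) = 52800 m / 0.560 m/s = 94290 s = 1.091 d.
k_1 L₀/(k_2−k_1) = 0.147×18.4/(1.24−0.147) = 2.705/1.093 = 2.475 mg/L.
e^(−k_1 t) = e^(−0.147×1.091) = 0.8518; e^(−k_2 t) = e^(−1.24×1.091) = 0.2584.
D = 2.475 × (0.8518 − 0.2584) + 1.96 × 0.2584 = 1.468 + 0.5065 = 1.975 mg/L.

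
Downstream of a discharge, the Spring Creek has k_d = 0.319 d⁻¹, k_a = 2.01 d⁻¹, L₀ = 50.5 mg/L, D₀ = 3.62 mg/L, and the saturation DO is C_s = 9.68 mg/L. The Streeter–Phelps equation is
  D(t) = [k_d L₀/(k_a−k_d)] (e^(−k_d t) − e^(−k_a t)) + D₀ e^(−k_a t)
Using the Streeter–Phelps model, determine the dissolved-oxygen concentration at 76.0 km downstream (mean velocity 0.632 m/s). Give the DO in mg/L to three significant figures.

DO ≈ 3.93 mg/L

Travel time t = x/v = 76.0 km / (0.632 m/s) = 76000 m / 0.632 m/s = 120300 s = 1.392 d.
k_d L₀/(k_a−k_d) = 0.319×50.5/(2.01−0.319) = 16.11/1.691 = 9.527 mg/L.
e^(−k_d t) = e^(−0.319×1.392) = 0.6415; e^(−k_a t) = e^(−2.01×1.392) = 0.06096.
D = 9.527 × (0.6415 − 0.06096) + 3.62 × 0.06096 = 5.530 + 0.2207 = 5.751 mg/L.
DO = C_s − D = 9.68 − 5.751 = 3.929 mg/L.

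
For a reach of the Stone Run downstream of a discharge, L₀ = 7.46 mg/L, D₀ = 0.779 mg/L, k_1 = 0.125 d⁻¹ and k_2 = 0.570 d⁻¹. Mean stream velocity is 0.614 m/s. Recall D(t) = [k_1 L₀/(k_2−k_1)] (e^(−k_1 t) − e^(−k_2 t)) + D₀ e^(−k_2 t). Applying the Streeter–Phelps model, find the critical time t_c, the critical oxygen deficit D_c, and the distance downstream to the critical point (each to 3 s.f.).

t_c ≈ 2.37 d; D_c ≈ 1.22 mg/L; x_c ≈ 125 km

With k_2/k_1 = 4.560 and 1 − D₀(k_2−k_1)/(k_1 L₀) = 0.6283,
t_c = ln(4.560 × 0.6283) / (0.570 − 0.125) = ln(2.865) / 0.4450 = 1.053/0.4450 = 2.365 d.
D_c = (k_1/k_2) L₀ e^(−k_1 t_c) = (0.125/0.570) × 7.46 × e^(−0.125×2.365) = 0.2193 × 7.46 × 0.7440 = 1.217 mg/L.
x_c = v t_c = 0.614 m/s × 2.365 d × 86400 s/d = 125500 m ≈ 125 km.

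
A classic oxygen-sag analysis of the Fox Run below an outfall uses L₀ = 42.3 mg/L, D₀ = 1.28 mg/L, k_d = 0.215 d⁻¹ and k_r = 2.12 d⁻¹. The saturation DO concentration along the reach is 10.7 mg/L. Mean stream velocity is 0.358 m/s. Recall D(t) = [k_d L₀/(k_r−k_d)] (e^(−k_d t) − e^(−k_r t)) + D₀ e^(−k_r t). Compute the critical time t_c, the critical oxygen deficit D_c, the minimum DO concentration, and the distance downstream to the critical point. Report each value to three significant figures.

t_c ≈ 1.04 d; D_c ≈ 3.43 mg/L; min DO ≈ 7.27 mg/L; x_c ≈ 32.1 km

t_c = [1/(k_r−k_d)] ln[(k_r/k_d)(1 − D₀(k_r−k_d)/(k_d L₀))]
= [1/(2.12−0.215)] ln[(2.12/0.215)(1 − 1.28×1.905/(0.215×42.3))]
= (1/1.905) ln[9.860 × 0.7319] = 0.5249 × ln(7.217) = 0.5249 × 1.976 = 1.037 d.
D_c = (k_d/k_r) L₀ e^(−k_d t_c) = (0.215/2.12) × 42.3 × e^(−0.215×1.037) = 0.1014 × 42.3 × 0.8001 = 3.432 mg/L.
Minimum DO = C_s − D_c = 10.7 − 3.432 = 7.268 mg/L.
x_c = v t_c = 0.358 m/s × 1.037 d × 86400 s/d = 32090 m ≈ 32.1 km.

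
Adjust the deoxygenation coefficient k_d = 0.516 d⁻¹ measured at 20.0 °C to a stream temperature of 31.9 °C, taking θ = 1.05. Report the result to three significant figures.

k_d ≈ 0.922 d⁻¹

k_d(T₂) = k_d(T₁) · θ^(T₂−T₁) = 0.516 × 1.05^(31.9−20.0)
= 0.516 × 1.05^11.9 = 0.516 × 1.787 = 0.9222 d⁻¹.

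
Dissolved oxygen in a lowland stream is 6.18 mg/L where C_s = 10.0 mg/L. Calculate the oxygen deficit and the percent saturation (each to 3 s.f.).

D ≈ 3.82 mg/L; 61.8 % saturation

D = C_s − C = 10.0 − 6.18 = 3.82 mg/L.
% saturation = 6.18/10.0 × 100 = 61.8 %.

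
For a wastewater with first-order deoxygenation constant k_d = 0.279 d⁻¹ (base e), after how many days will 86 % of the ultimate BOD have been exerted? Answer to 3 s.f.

y/L₀ = 1 − e^(−k_d t) = 0.86 ⇒ e^(−k_d t) = 0.140
t = −ln(0.140) / 0.279 = 1.966 / 0.279 = 7.047 d.

t ≈ 7.05 d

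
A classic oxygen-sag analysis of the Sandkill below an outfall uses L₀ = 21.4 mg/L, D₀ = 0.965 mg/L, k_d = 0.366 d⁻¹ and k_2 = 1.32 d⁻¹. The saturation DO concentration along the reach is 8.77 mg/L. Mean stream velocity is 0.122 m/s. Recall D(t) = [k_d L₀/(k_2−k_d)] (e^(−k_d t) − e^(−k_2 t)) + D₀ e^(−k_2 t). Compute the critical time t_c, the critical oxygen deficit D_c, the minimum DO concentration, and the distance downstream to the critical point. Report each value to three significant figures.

At the critical point dD/dt = 0, so k_d L₀ e^(−k_d t) = k_2 D. Substituting D(t) from the Streeter–Phelps equation and solving for t gives
t_c = ln[(k_2/k_d)(1 − D₀(k_2−k_d)/(k_d L₀))] / (k_2−k_d).
Here k_2−k_d = 0.9540 d⁻¹ and 1 − D₀(k_2−k_d)/(k_d L₀) = 1 − 0.965×0.9540/(0.366×21.4) = 0.8825, so
t_c = ln(3.607 × 0.8825) / 0.9540 = 1.158 / 0.9540 = 1.214 d.
L(t_c) = L₀ e^(−k_d t_c) = 21.4 × 0.6414 = 13.73 mg/L, and at the critical point k_2 D_c = k_d L, so D_c = (0.366/1.32) × 13.73 = 3.806 mg/L.
Minimum DO = C_s − D_c = 8.77 − 3.806 = 4.964 mg/L.
x_c = v t_c = 0.122 m/s × 1.214 d × 86400 s/d = 12790 m ≈ 12.8 km.

t_c ≈ 1.21 d; D_c ≈ 3.81 mg/L; min DO ≈ 4.96 mg/L; x_c ≈ 12.8 km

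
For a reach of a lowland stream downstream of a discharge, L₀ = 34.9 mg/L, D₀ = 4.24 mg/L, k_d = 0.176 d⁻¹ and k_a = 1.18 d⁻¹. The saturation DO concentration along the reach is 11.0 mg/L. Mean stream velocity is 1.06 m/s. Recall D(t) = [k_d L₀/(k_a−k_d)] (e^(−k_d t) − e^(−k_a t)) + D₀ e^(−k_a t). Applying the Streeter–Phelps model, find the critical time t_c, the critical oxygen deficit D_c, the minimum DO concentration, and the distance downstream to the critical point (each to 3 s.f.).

t_c ≈ 0.719 d; D_c ≈ 4.59 mg/L; min DO ≈ 6.41 mg/L; x_c ≈ 65.8 km

With k_a/k_d = 6.705 and 1 − D₀(k_a−k_d)/(k_d L₀) = 0.3070,
t_c = ln(6.705 × 0.3070) / (1.18 − 0.176) = ln(2.058) / 1.004 = 0.7217/1.004 = 0.7189 d.
L(t_c) = L₀ e^(−k_d t_c) = 34.9 × 0.8812 = 30.75 mg/L, and at the critical point k_a D_c = k_d L, so D_c = (0.176/1.18) × 30.75 = 4.587 mg/L.
Minimum DO = C_s − D_c = 11.0 − 4.587 = 6.413 mg/L.
x_c = v t_c = 1.06 m/s × 0.7189 d × 86400 s/d = 65840 m ≈ 65.8 km.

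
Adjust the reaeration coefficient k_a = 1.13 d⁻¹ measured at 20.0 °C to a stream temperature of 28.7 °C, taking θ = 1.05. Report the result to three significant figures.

k_a(T₂) = k_a(T₁) · θ^(T₂−T₁) = 1.13 × 1.05^(28.7−20.0)
= 1.13 × 1.05^8.70 = 1.13 × 1.529 = 1.728 d⁻¹.

k_a ≈ 1.73 d⁻¹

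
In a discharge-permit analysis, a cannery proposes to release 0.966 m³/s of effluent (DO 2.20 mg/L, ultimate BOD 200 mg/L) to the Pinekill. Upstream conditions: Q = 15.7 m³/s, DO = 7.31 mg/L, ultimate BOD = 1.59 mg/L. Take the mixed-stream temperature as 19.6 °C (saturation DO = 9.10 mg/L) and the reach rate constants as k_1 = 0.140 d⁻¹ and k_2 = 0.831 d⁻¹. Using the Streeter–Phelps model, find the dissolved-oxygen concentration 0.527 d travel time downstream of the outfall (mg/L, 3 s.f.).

Mixed DO = (15.7×7.31 + 0.966×2.20)/(15.7+0.966) = 116.9/16.67 = 7.014 mg/L.
Mixed L₀ = (15.7×1.59 + 0.966×200)/(16.67) = 218.2/16.67 = 13.09 mg/L.
Initial deficit D₀ = C_s − DO₀ = 9.10 − 7.014 = 2.086 mg/L.
D(0.527) = [0.140×13.09/(0.831−0.140)](e^(−0.140×0.527) − e^(−0.831×0.527)) + 2.086 e^(−0.831×0.527)
= 2.652 × (0.9289 − 0.6454) + 2.086 × 0.6454 = 2.098 mg/L.
DO = 9.10 − 2.098 = 7.002 mg/L.

DO ≈ 7.00 mg/L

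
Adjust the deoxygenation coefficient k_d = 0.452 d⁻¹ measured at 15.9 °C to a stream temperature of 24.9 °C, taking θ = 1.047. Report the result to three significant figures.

k_d(T₂) = k_d(T₁) · θ^(T₂−T₁) = 0.452 × 1.047^(24.9−15.9)
= 0.452 × 1.047^9.00 = 0.452 × 1.512 = 0.6834 d⁻¹.

k_d ≈ 0.683 d⁻¹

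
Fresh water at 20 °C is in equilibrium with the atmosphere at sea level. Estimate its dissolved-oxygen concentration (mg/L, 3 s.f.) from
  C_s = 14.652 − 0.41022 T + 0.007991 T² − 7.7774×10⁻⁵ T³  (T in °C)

C_s ≈ 9.02 mg/L

C_s = 14.652 − 0.41022×20 + 0.007991×20² − 7.7774×10⁻⁵×20³ = 9.022 mg/L.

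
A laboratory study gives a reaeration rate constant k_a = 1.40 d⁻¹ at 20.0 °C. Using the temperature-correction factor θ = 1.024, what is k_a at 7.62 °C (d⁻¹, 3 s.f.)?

k_a ≈ 1.04 d⁻¹

k_a(T₂) = k_a(T₁) · θ^(T₂−T₁) = 1.40 × 1.024^(7.62−20.0)
= 1.40 × 1.024^-12.4 = 1.40 × 0.7456 = 1.044 d⁻¹.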